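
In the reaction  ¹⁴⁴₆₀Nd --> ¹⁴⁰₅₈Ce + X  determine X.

Conserve mass number: 144 = 140 + A, so A = 4.
Conserve atomic number: 60 = 58 + Z, so Z = 2.
A = 4 and Z = 2 is ⁴₂He — an alpha particle.

alpha particle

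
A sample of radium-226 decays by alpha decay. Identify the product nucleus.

Rn-222

Alpha decay: mass number changes by -4, atomic number by -2.
A: 226 − 4 = 222; Z: 88 − 2 = 86.
Z = 86 is radon, so the daughter is radon-222.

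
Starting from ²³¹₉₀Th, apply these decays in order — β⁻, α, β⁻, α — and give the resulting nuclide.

Start: (A, Z) = (231, 90).
After β⁻: (231, 91).
After α: (227, 89).
After β⁻: (227, 90).
After α: (223, 88).
Z = 88 is radium.

Ra-223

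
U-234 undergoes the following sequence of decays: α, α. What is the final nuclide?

Ra-226

Start: (A, Z) = (234, 92).
After α: (230, 90).
After α: (226, 88).
Z = 88 is radium.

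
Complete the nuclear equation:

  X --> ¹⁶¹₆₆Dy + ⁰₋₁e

Conserve mass number: A = 161 + 0, so A = 161.
Conserve atomic number: Z = 66 − 1, so Z = 65.
Z = 65 is terbium, so the species is ¹⁶¹₆₅Tb.

Tb-161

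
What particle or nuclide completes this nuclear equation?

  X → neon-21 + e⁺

Conserve mass number: A = 21 + 0, so A = 21.
Conserve atomic number: Z = 10 + 1, so Z = 11.
Z = 11 is sodium, so the species is sodium-21.

Na-21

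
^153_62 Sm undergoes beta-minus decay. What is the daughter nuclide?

Beta-minus decay: mass number changes by +0, atomic number by +1.
A: 153 = 153; Z: 62 + 1 = 63.
Z = 63 is europium, so the daughter is ^153_63 Eu.

Eu-153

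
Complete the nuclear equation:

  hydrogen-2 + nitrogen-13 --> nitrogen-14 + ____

proton

Conserve mass number: 2 + 13 = 14 + A, so A = 1.
Conserve atomic number: 1 + 7 = 7 + Z, so Z = 1.
A = 1 and Z = 1 is hydrogen-1 — a proton.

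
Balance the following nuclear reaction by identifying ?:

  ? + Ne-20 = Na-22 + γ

deuteron

Conserve mass number: A + 20 = 22 + 0, so A = 2.
Conserve atomic number: Z + 10 = 11 + 0, so Z = 1.
A = 2 and Z = 1 is H-2 — a deuteron.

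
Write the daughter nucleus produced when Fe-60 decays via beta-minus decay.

Beta-minus decay: mass number changes by +0, atomic number by +1.
A: 60 = 60; Z: 26 + 1 = 27.
Z = 27 is cobalt, so the daughter is Co-60.

Co-60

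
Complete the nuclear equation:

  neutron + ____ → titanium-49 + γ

Ti-48

Conserve mass number: 1 + A = 49 + 0, so A = 48.
Conserve atomic number: 0 + Z = 22 + 0, so Z = 22.
Z = 22 is titanium, so the species is titanium-48.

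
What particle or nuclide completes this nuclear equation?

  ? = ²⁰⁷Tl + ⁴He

Bi-211

Conserve mass number: A = 207 + 4, so A = 211.
Conserve atomic number: Z = 81 + 2, so Z = 83.
Z = 83 is bismuth, so the species is ²¹¹Bi.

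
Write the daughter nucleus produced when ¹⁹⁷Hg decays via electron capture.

Au-197

Electron capture: mass number changes by +0, atomic number by -1.
A: 197 = 197; Z: 80 − 1 = 79.
Z = 79 is gold, so the daughter is ¹⁹⁷Au.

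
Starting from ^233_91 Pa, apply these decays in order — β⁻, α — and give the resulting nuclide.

Th-229

Start: (A, Z) = (233, 91).
After β⁻: (233, 92).
After α: (229, 90).
Z = 90 is thorium.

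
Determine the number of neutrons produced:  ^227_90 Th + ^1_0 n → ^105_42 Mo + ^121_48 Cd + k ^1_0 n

Conserve mass number: 228 = 105 + 121 + k, so k = 228 − 226 = 2.
Check atomic number: 90 = 42 + 48 + 0 = 90. ✓

2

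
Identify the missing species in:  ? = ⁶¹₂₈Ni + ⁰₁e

Cu-61

Conserve mass number: A = 61 + 0, so A = 61.
Conserve atomic number: Z = 28 + 1, so Z = 29.
Z = 29 is copper, so the species is ⁶¹₂₉Cu.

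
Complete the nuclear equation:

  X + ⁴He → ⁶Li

deuteron

Conserve mass number: A + 4 = 6, so A = 2.
Conserve atomic number: Z + 2 = 3, so Z = 1.
A = 2 and Z = 1 is ²H — a deuteron.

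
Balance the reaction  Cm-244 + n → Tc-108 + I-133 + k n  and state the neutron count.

Conserve mass number: 245 = 108 + 133 + k, so k = 245 − 241 = 4.
Check atomic number: 96 = 43 + 53 + 0 = 96. ✓

4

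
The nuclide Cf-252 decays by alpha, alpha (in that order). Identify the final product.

Start: (A, Z) = (252, 98).
After α: (248, 96).
After α: (244, 94).
Z = 94 is plutonium.

Pu-244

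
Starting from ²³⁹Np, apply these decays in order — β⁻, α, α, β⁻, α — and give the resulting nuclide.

Ac-227

Start: (A, Z) = (239, 93).
After β⁻: (239, 94).
After α: (235, 92).
After α: (231, 90).
After β⁻: (231, 91).
After α: (227, 89).
Z = 89 is actinium.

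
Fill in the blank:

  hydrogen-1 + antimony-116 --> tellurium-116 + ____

Conserve mass number: 1 + 116 = 116 + A, so A = 1.
Conserve atomic number: 1 + 51 = 52 + Z, so Z = 0.
A = 1 and Z = 0 is neutron — a neutron.

neutron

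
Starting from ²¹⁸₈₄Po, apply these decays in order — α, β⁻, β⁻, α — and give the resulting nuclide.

Pb-210

Start: (A, Z) = (218, 84).
After α: (214, 82).
After β⁻: (214, 83).
After β⁻: (214, 84).
After α: (210, 82).
Z = 82 is lead.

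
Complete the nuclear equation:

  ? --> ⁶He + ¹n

He-7

Conserve mass number: A = 6 + 1, so A = 7.
Conserve atomic number: Z = 2 + 0, so Z = 2.
Z = 2 is helium, so the species is ⁷He.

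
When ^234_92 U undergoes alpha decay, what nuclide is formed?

Th-230

Alpha decay: mass number changes by -4, atomic number by -2.
A: 234 − 4 = 230; Z: 92 − 2 = 90.
Z = 90 is thorium, so the daughter is ^230_90 Th.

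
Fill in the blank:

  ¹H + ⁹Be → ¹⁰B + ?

Conserve mass number: 1 + 9 = 10 + A, so A = 0.
Conserve atomic number: 1 + 4 = 5 + Z, so Z = 0.
A = 0 and Z = 0 is γ — a gamma ray.

gamma ray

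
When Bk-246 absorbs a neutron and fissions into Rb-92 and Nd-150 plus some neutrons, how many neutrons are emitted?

5

Conserve mass number: 247 = 92 + 150 + k, so k = 247 − 242 = 5.
Check atomic number: 97 = 37 + 60 + 0 = 97. ✓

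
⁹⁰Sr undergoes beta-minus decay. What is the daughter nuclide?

Y-90

Beta-minus decay: mass number changes by +0, atomic number by +1.
A: 90 = 90; Z: 38 + 1 = 39.
Z = 39 is yttrium, so the daughter is ⁹⁰Y.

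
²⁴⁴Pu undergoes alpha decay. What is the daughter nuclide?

Alpha decay: mass number changes by -4, atomic number by -2.
A: 244 − 4 = 240; Z: 94 − 2 = 92.
Z = 92 is uranium, so the daughter is ²⁴⁰U.

U-240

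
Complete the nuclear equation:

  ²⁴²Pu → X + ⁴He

Conserve mass number: 242 = A + 4, so A = 238.
Conserve atomic number: 94 = Z + 2, so Z = 92.
Z = 92 is uranium, so the species is ²³⁸U.

U-238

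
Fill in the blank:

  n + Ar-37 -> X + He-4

Conserve mass number: 1 + 37 = A + 4, so A = 34.
Conserve atomic number: 0 + 18 = Z + 2, so Z = 16.
Z = 16 is sulfur, so the species is S-34.

S-34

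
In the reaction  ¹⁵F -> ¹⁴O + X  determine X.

Conserve mass number: 15 = 14 + A, so A = 1.
Conserve atomic number: 9 = 8 + Z, so Z = 1.
A = 1 and Z = 1 is ¹H — a proton.

proton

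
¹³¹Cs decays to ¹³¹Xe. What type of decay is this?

beta-plus decay or electron capture

ΔA = 131 − 131 = 0; ΔZ = 54 − 55 = -1.
A is unchanged and Z drops by 1 — a proton has become a neutron (β⁺ emission or electron capture).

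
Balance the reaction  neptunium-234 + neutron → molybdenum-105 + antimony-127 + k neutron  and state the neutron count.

3

Conserve mass number: 235 = 105 + 127 + k, so k = 235 − 232 = 3.
Check atomic number: 93 = 42 + 51 + 0 = 93. ✓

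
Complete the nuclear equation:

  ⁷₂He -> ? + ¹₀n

Conserve mass number: 7 = A + 1, so A = 6.
Conserve atomic number: 2 = Z + 0, so Z = 2.
Z = 2 is helium, so the species is ⁶₂He.

He-6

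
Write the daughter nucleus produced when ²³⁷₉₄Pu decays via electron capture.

Electron capture: mass number changes by +0, atomic number by -1.
A: 237 = 237; Z: 94 − 1 = 93.
Z = 93 is neptunium, so the daughter is ²³⁷₉₃Np.

Np-237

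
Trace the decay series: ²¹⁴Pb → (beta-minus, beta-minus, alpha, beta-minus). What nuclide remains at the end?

Bi-210

Start: (A, Z) = (214, 82).
After β⁻: (214, 83).
After β⁻: (214, 84).
After α: (210, 82).
After β⁻: (210, 83).
Z = 83 is bismuth.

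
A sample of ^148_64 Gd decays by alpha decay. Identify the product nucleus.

Alpha decay: mass number changes by -4, atomic number by -2.
A: 148 − 4 = 144; Z: 64 − 2 = 62.
Z = 62 is samarium, so the daughter is ^144_62 Sm.

Sm-144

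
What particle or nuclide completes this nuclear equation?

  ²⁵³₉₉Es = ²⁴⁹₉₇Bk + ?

Conserve mass number: 253 = 249 + A, so A = 4.
Conserve atomic number: 99 = 97 + Z, so Z = 2.
A = 4 and Z = 2 is ⁴₂He — an alpha particle.

alpha particle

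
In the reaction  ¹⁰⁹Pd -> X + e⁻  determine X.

Ag-109

Conserve mass number: 109 = A + 0, so A = 109.
Conserve atomic number: 46 = Z − 1, so Z = 47.
Z = 47 is silver, so the species is ¹⁰⁹Ag.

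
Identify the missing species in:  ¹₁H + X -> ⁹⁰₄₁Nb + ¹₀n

Conserve mass number: 1 + A = 90 + 1, so A = 90.
Conserve atomic number: 1 + Z = 41 + 0, so Z = 40.
Z = 40 is zirconium, so the species is ⁹⁰₄₀Zr.

Zr-90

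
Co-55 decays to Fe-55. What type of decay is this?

ΔA = 55 − 55 = 0; ΔZ = 26 − 27 = -1.
A is unchanged and Z drops by 1 — a proton has become a neutron (β⁺ emission or electron capture).

beta-plus decay or electron capture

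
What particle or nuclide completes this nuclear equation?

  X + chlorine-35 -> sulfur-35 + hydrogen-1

neutron

Conserve mass number: A + 35 = 35 + 1, so A = 1.
Conserve atomic number: Z + 17 = 16 + 1, so Z = 0.
A = 1 and Z = 0 is neutron — a neutron.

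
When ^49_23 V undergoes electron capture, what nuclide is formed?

Electron capture: mass number changes by +0, atomic number by -1.
A: 49 = 49; Z: 23 − 1 = 22.
Z = 22 is titanium, so the daughter is ^49_22 Ti.

Ti-49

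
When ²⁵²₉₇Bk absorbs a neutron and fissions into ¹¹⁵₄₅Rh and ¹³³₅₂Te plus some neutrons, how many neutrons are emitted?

5

Conserve mass number: 253 = 115 + 133 + k, so k = 253 − 248 = 5.
Check atomic number: 97 = 45 + 52 + 0 = 97. ✓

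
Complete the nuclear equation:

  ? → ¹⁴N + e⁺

O-14

Conserve mass number: A = 14 + 0, so A = 14.
Conserve atomic number: Z = 7 + 1, so Z = 8.
Z = 8 is oxygen, so the species is ¹⁴O.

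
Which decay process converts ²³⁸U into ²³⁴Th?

ΔA = 234 − 238 = -4; ΔZ = 90 − 92 = -2.
A drops by 4 and Z drops by 2 — the signature of alpha emission.

alpha decay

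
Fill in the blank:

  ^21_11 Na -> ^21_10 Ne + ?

Conserve mass number: 21 = 21 + A, so A = 0.
Conserve atomic number: 11 = 10 + Z, so Z = 1.
A = 0 and Z = 1 is ^0_1 e — a positron.

positron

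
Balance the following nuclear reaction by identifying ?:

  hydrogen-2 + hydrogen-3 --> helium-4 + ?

Conserve mass number: 2 + 3 = 4 + A, so A = 1.
Conserve atomic number: 1 + 1 = 2 + Z, so Z = 0.
A = 1 and Z = 0 is neutron — a neutron.

neutron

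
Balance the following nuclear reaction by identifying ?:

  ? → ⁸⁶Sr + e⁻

Rb-86

Conserve mass number: A = 86 + 0, so A = 86.
Conserve atomic number: Z = 38 − 1, so Z = 37.
Z = 37 is rubidium, so the species is ⁸⁶Rb.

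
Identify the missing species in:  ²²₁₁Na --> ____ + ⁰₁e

Ne-22

Conserve mass number: 22 = A + 0, so A = 22.
Conserve atomic number: 11 = Z + 1, so Z = 10.
Z = 10 is neon, so the species is ²²₁₀Ne.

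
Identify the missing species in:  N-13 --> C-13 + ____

positron

Conserve mass number: 13 = 13 + A, so A = 0.
Conserve atomic number: 7 = 6 + Z, so Z = 1.
A = 0 and Z = 1 is e⁺ — a positron.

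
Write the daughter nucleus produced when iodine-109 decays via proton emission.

Te-108

Proton emission: mass number changes by -1, atomic number by -1.
A: 109 − 1 = 108; Z: 53 − 1 = 52.
Z = 52 is tellurium, so the daughter is tellurium-108.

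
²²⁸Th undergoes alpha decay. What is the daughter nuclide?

Alpha decay: mass number changes by -4, atomic number by -2.
A: 228 − 4 = 224; Z: 90 − 2 = 88.
Z = 88 is radium, so the daughter is ²²⁴Ra.

Ra-224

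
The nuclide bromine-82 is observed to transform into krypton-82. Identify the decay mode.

beta-minus decay

ΔA = 82 − 82 = 0; ΔZ = 36 − 35 = +1.
A is unchanged and Z rises by 1 — a neutron has become a proton (β⁻ decay).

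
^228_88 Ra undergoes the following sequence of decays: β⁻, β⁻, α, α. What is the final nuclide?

Start: (A, Z) = (228, 88).
After β⁻: (228, 89).
After β⁻: (228, 90).
After α: (224, 88).
After α: (220, 86).
Z = 86 is radon.

Rn-220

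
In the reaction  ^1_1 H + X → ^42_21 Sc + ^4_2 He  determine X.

Ti-45

Conserve mass number: 1 + A = 42 + 4, so A = 45.
Conserve atomic number: 1 + Z = 21 + 2, so Z = 22.
Z = 22 is titanium, so the species is ^45_22 Ti.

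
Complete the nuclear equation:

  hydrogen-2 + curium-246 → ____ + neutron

Conserve mass number: 2 + 246 = A + 1, so A = 247.
Conserve atomic number: 1 + 96 = Z + 0, so Z = 97.
Z = 97 is berkelium, so the species is berkelium-247.

Bk-247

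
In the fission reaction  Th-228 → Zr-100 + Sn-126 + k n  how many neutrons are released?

Conserve mass number: 228 = 100 + 126 + k, so k = 228 − 226 = 2.
Check atomic number: 90 = 40 + 50 + 0 = 90. ✓

2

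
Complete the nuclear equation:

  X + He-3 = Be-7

alpha particle

Conserve mass number: A + 3 = 7, so A = 4.
Conserve atomic number: Z + 2 = 4, so Z = 2.
A = 4 and Z = 2 is He-4 — an alpha particle.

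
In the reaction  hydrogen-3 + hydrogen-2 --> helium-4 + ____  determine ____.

Conserve mass number: 3 + 2 = 4 + A, so A = 1.
Conserve atomic number: 1 + 1 = 2 + Z, so Z = 0.
A = 1 and Z = 0 is neutron — a neutron.

neutron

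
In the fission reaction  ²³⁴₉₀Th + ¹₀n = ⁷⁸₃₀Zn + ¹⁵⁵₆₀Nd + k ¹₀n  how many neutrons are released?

Conserve mass number: 235 = 78 + 155 + k, so k = 235 − 233 = 2.
Check atomic number: 90 = 30 + 60 + 0 = 90. ✓

2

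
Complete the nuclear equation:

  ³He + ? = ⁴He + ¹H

deuteron

Conserve mass number: 3 + A = 4 + 1, so A = 2.
Conserve atomic number: 2 + Z = 2 + 1, so Z = 1.
A = 2 and Z = 1 is ²H — a deuteron.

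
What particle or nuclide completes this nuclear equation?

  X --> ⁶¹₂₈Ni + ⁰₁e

Conserve mass number: A = 61 + 0, so A = 61.
Conserve atomic number: Z = 28 + 1, so Z = 29.
Z = 29 is copper, so the species is ⁶¹₂₉Cu.

Cu-61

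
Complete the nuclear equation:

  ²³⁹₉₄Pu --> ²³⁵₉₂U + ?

alpha particle

Conserve mass number: 239 = 235 + A, so A = 4.
Conserve atomic number: 94 = 92 + Z, so Z = 2.
A = 4 and Z = 2 is ⁴₂He — an alpha particle.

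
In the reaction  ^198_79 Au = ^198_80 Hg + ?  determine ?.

beta-minus particle

Conserve mass number: 198 = 198 + A, so A = 0.
Conserve atomic number: 79 = 80 + Z, so Z = -1.
A = 0 and Z = -1 is ^0_-1 e — a beta-minus particle.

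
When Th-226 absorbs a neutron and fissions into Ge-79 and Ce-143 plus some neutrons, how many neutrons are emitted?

5

Conserve mass number: 227 = 79 + 143 + k, so k = 227 − 222 = 5.
Check atomic number: 90 = 32 + 58 + 0 = 90. ✓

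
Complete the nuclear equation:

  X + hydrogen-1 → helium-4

triton

Conserve mass number: A + 1 = 4, so A = 3.
Conserve atomic number: Z + 1 = 2, so Z = 1.
A = 3 and Z = 1 is hydrogen-3 — a triton.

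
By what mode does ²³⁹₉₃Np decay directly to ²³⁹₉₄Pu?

beta-minus decay

ΔA = 239 − 239 = 0; ΔZ = 94 − 93 = +1.
A is unchanged and Z rises by 1 — a neutron has become a proton (β⁻ decay).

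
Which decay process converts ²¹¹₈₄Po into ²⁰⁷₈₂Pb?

ΔA = 207 − 211 = -4; ΔZ = 82 − 84 = -2.
A drops by 4 and Z drops by 2 — the signature of alpha emission.

alpha decay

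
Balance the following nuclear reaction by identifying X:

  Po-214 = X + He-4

Conserve mass number: 214 = A + 4, so A = 210.
Conserve atomic number: 84 = Z + 2, so Z = 82.
Z = 82 is lead, so the species is Pb-210.

Pb-210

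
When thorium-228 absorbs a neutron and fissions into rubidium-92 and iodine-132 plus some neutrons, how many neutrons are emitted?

Conserve mass number: 229 = 92 + 132 + k, so k = 229 − 224 = 5.
Check atomic number: 90 = 37 + 53 + 0 = 90. ✓

5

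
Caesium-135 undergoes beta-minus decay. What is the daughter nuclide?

Beta-minus decay: mass number changes by +0, atomic number by +1.
A: 135 = 135; Z: 55 + 1 = 56.
Z = 56 is barium, so the daughter is barium-135.

Ba-135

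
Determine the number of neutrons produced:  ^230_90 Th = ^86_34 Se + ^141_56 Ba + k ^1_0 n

3

Conserve mass number: 230 = 86 + 141 + k, so k = 230 − 227 = 3.
Check atomic number: 90 = 34 + 56 + 0 = 90. ✓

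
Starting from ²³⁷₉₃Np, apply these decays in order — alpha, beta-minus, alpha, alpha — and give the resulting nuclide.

Start: (A, Z) = (237, 93).
After α: (233, 91).
After β⁻: (233, 92).
After α: (229, 90).
After α: (225, 88).
Z = 88 is radium.

Ra-225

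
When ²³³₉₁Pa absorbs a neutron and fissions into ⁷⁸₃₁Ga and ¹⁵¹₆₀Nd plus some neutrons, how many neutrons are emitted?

5

Conserve mass number: 234 = 78 + 151 + k, so k = 234 − 229 = 5.
Check atomic number: 91 = 31 + 60 + 0 = 91. ✓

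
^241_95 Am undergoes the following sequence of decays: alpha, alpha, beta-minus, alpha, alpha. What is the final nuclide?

Start: (A, Z) = (241, 95).
After α: (237, 93).
After α: (233, 91).
After β⁻: (233, 92).
After α: (229, 90).
After α: (225, 88).
Z = 88 is radium.

Ra-225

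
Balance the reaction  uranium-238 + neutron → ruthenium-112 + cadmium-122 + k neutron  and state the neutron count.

5

Conserve mass number: 239 = 112 + 122 + k, so k = 239 − 234 = 5.
Check atomic number: 92 = 44 + 48 + 0 = 92. ✓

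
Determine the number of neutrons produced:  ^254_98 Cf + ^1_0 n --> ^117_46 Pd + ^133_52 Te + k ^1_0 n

5

Conserve mass number: 255 = 117 + 133 + k, so k = 255 − 250 = 5.
Check atomic number: 98 = 46 + 52 + 0 = 98. ✓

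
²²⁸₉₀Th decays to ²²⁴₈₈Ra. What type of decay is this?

alpha decay

ΔA = 224 − 228 = -4; ΔZ = 88 − 90 = -2.
A drops by 4 and Z drops by 2 — the signature of alpha emission.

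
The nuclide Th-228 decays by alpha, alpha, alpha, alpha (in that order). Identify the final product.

Start: (A, Z) = (228, 90).
After α: (224, 88).
After α: (220, 86).
After α: (216, 84).
After α: (212, 82).
Z = 82 is lead.

Pb-212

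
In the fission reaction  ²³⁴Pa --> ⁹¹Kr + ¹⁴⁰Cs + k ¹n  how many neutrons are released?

Conserve mass number: 234 = 91 + 140 + k, so k = 234 − 231 = 3.
Check atomic number: 91 = 36 + 55 + 0 = 91. ✓

3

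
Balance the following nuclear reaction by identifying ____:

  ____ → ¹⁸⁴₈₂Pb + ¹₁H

Bi-185

Conserve mass number: A = 184 + 1, so A = 185.
Conserve atomic number: Z = 82 + 1, so Z = 83.
Z = 83 is bismuth, so the species is ¹⁸⁵₈₃Bi.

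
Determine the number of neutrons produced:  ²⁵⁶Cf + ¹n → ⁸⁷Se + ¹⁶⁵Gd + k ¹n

5

Conserve mass number: 257 = 87 + 165 + k, so k = 257 − 252 = 5.
Check atomic number: 98 = 34 + 64 + 0 = 98. ✓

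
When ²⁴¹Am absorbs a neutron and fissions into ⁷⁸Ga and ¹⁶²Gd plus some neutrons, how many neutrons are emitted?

2

Conserve mass number: 242 = 78 + 162 + k, so k = 242 − 240 = 2.
Check atomic number: 95 = 31 + 64 + 0 = 95. ✓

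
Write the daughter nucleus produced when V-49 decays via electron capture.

Ti-49

Electron capture: mass number changes by +0, atomic number by -1.
A: 49 = 49; Z: 23 − 1 = 22.
Z = 22 is titanium, so the daughter is Ti-49.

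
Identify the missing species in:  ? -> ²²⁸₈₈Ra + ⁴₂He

Conserve mass number: A = 228 + 4, so A = 232.
Conserve atomic number: Z = 88 + 2, so Z = 90.
Z = 90 is thorium, so the species is ²³²₉₀Th.

Th-232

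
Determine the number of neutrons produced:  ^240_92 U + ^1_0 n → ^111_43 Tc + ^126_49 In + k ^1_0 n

Conserve mass number: 241 = 111 + 126 + k, so k = 241 − 237 = 4.
Check atomic number: 92 = 43 + 49 + 0 = 92. ✓

4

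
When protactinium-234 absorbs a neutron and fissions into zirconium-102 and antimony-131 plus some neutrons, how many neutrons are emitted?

Conserve mass number: 235 = 102 + 131 + k, so k = 235 − 233 = 2.
Check atomic number: 91 = 40 + 51 + 0 = 91. ✓

2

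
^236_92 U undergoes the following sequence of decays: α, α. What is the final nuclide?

Ra-228

Start: (A, Z) = (236, 92).
After α: (232, 90).
After α: (228, 88).
Z = 88 is radium.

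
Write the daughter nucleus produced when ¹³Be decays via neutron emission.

Neutron emission: mass number changes by -1, atomic number by +0.
A: 13 − 1 = 12; Z: 4 = 4.
Z = 4 is beryllium, so the daughter is ¹²Be.

Be-12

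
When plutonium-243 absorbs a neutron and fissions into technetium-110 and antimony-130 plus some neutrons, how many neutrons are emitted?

Conserve mass number: 244 = 110 + 130 + k, so k = 244 − 240 = 4.
Check atomic number: 94 = 43 + 51 + 0 = 94. ✓

4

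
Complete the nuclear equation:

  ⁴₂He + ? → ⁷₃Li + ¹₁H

Conserve mass number: 4 + A = 7 + 1, so A = 4.
Conserve atomic number: 2 + Z = 3 + 1, so Z = 2.
A = 4 and Z = 2 is ⁴₂He — an alpha particle.

alpha particle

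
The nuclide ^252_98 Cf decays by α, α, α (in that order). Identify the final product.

Start: (A, Z) = (252, 98).
After α: (248, 96).
After α: (244, 94).
After α: (240, 92).
Z = 92 is uranium.

U-240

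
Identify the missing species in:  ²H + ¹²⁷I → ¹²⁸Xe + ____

neutron

Conserve mass number: 2 + 127 = 128 + A, so A = 1.
Conserve atomic number: 1 + 53 = 54 + Z, so Z = 0.
A = 1 and Z = 0 is ¹n — a neutron.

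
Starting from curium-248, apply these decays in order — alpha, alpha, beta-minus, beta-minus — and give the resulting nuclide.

Pu-240

Start: (A, Z) = (248, 96).
After α: (244, 94).
After α: (240, 92).
After β⁻: (240, 93).
After β⁻: (240, 94).
Z = 94 is plutonium.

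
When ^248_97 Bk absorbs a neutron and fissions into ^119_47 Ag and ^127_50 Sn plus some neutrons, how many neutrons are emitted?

Conserve mass number: 249 = 119 + 127 + k, so k = 249 − 246 = 3.
Check atomic number: 97 = 47 + 50 + 0 = 97. ✓

3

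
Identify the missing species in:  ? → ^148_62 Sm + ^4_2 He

Gd-152

Conserve mass number: A = 148 + 4, so A = 152.
Conserve atomic number: Z = 62 + 2, so Z = 64.
Z = 64 is gadolinium, so the species is ^152_64 Gd.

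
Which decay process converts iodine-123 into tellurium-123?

ΔA = 123 − 123 = 0; ΔZ = 52 − 53 = -1.
A is unchanged and Z drops by 1 — a proton has become a neutron (β⁺ emission or electron capture).

beta-plus decay or electron capture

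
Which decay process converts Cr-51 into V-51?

ΔA = 51 − 51 = 0; ΔZ = 23 − 24 = -1.
A is unchanged and Z drops by 1 — a proton has become a neutron (β⁺ emission or electron capture).

beta-plus decay or electron capture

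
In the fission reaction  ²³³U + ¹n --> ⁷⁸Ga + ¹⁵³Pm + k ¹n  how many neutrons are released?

Conserve mass number: 234 = 78 + 153 + k, so k = 234 − 231 = 3.
Check atomic number: 92 = 31 + 61 + 0 = 92. ✓

3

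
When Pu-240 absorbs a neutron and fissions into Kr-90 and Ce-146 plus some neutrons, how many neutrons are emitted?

Conserve mass number: 241 = 90 + 146 + k, so k = 241 − 236 = 5.
Check atomic number: 94 = 36 + 58 + 0 = 94. ✓

5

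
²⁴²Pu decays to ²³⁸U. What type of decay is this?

alpha decay

ΔA = 238 − 242 = -4; ΔZ = 92 − 94 = -2.
A drops by 4 and Z drops by 2 — the signature of alpha emission.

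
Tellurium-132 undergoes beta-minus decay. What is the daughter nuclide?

Beta-minus decay: mass number changes by +0, atomic number by +1.
A: 132 = 132; Z: 52 + 1 = 53.
Z = 53 is iodine, so the daughter is iodine-132.

I-132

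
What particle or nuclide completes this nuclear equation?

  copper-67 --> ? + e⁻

Zn-67

Conserve mass number: 67 = A + 0, so A = 67.
Conserve atomic number: 29 = Z − 1, so Z = 30.
Z = 30 is zinc, so the species is zinc-67.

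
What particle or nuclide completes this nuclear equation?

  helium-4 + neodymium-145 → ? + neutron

Conserve mass number: 4 + 145 = A + 1, so A = 148.
Conserve atomic number: 2 + 60 = Z + 0, so Z = 62.
Z = 62 is samarium, so the species is samarium-148.

Sm-148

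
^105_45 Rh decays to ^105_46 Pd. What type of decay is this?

ΔA = 105 − 105 = 0; ΔZ = 46 − 45 = +1.
A is unchanged and Z rises by 1 — a neutron has become a proton (β⁻ decay).

beta-minus decay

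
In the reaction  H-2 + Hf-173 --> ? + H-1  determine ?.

Hf-174

Conserve mass number: 2 + 173 = A + 1, so A = 174.
Conserve atomic number: 1 + 72 = Z + 1, so Z = 72.
Z = 72 is hafnium, so the species is Hf-174.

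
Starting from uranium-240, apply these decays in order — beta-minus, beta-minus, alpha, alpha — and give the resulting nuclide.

Start: (A, Z) = (240, 92).
After β⁻: (240, 93).
After β⁻: (240, 94).
After α: (236, 92).
After α: (232, 90).
Z = 90 is thorium.

Th-232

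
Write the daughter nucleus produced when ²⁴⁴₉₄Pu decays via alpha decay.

Alpha decay: mass number changes by -4, atomic number by -2.
A: 244 − 4 = 240; Z: 94 − 2 = 92.
Z = 92 is uranium, so the daughter is ²⁴⁰₉₂U.

U-240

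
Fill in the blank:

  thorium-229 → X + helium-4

Conserve mass number: 229 = A + 4, so A = 225.
Conserve atomic number: 90 = Z + 2, so Z = 88.
Z = 88 is radium, so the species is radium-225.

Ra-225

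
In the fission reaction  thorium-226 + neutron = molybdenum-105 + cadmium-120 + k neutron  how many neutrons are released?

Conserve mass number: 227 = 105 + 120 + k, so k = 227 − 225 = 2.
Check atomic number: 90 = 42 + 48 + 0 = 90. ✓

2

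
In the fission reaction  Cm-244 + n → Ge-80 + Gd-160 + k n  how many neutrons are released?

5

Conserve mass number: 245 = 80 + 160 + k, so k = 245 − 240 = 5.
Check atomic number: 96 = 32 + 64 + 0 = 96. ✓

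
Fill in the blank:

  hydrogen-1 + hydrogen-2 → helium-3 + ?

Conserve mass number: 1 + 2 = 3 + A, so A = 0.
Conserve atomic number: 1 + 1 = 2 + Z, so Z = 0.
A = 0 and Z = 0 is γ — a gamma ray.

gamma ray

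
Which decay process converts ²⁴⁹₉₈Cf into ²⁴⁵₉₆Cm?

ΔA = 245 − 249 = -4; ΔZ = 96 − 98 = -2.
A drops by 4 and Z drops by 2 — the signature of alpha emission.

alpha decay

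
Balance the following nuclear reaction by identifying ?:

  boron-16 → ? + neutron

Conserve mass number: 16 = A + 1, so A = 15.
Conserve atomic number: 5 = Z + 0, so Z = 5.
Z = 5 is boron, so the species is boron-15.

B-15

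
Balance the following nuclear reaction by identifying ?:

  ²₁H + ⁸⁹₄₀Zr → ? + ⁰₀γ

Nb-91

Conserve mass number: 2 + 89 = A + 0, so A = 91.
Conserve atomic number: 1 + 40 = Z + 0, so Z = 41.
Z = 41 is niobium, so the species is ⁹¹₄₁Nb.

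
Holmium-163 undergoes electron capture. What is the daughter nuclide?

Electron capture: mass number changes by +0, atomic number by -1.
A: 163 = 163; Z: 67 − 1 = 66.
Z = 66 is dysprosium, so the daughter is dysprosium-163.

Dy-163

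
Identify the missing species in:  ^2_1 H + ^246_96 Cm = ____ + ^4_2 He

Am-244

Conserve mass number: 2 + 246 = A + 4, so A = 244.
Conserve atomic number: 1 + 96 = Z + 2, so Z = 95.
Z = 95 is americium, so the species is ^244_95 Am.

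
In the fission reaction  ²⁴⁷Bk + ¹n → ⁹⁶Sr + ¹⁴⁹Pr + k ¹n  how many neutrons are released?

3

Conserve mass number: 248 = 96 + 149 + k, so k = 248 − 245 = 3.
Check atomic number: 97 = 38 + 59 + 0 = 97. ✓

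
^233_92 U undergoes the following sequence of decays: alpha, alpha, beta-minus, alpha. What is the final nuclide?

Fr-221

Start: (A, Z) = (233, 92).
After α: (229, 90).
After α: (225, 88).
After β⁻: (225, 89).
After α: (221, 87).
Z = 87 is francium.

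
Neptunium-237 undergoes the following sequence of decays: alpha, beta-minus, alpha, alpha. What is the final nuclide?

Ra-225

Start: (A, Z) = (237, 93).
After α: (233, 91).
After β⁻: (233, 92).
After α: (229, 90).
After α: (225, 88).
Z = 88 is radium.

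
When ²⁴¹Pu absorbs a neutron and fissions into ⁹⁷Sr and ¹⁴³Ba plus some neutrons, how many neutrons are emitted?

2

Conserve mass number: 242 = 97 + 143 + k, so k = 242 − 240 = 2.
Check atomic number: 94 = 38 + 56 + 0 = 94. ✓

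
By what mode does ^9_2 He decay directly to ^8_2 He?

ΔA = 8 − 9 = -1; ΔZ = 2 − 2 = +0.
A drops by 1 with Z unchanged — a neutron was emitted.

neutron emission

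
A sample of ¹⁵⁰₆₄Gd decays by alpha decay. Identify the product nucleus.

Alpha decay: mass number changes by -4, atomic number by -2.
A: 150 − 4 = 146; Z: 64 − 2 = 62.
Z = 62 is samarium, so the daughter is ¹⁴⁶₆₂Sm.

Sm-146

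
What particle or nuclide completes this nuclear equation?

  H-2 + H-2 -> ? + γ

Conserve mass number: 2 + 2 = A + 0, so A = 4.
Conserve atomic number: 1 + 1 = Z + 0, so Z = 2.
A = 4 and Z = 2 is He-4 — an alpha particle.

He-4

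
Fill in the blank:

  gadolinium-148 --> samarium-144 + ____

alpha particle

Conserve mass number: 148 = 144 + A, so A = 4.
Conserve atomic number: 64 = 62 + Z, so Z = 2.
A = 4 and Z = 2 is helium-4 — an alpha particle.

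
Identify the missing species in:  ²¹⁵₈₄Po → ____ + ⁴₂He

Pb-211

Conserve mass number: 215 = A + 4, so A = 211.
Conserve atomic number: 84 = Z + 2, so Z = 82.
Z = 82 is lead, so the species is ²¹¹₈₂Pb.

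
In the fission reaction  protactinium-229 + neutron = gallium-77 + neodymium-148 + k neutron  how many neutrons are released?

Conserve mass number: 230 = 77 + 148 + k, so k = 230 − 225 = 5.
Check atomic number: 91 = 31 + 60 + 0 = 91. ✓

5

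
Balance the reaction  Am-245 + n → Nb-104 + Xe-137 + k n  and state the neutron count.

5

Conserve mass number: 246 = 104 + 137 + k, so k = 246 − 241 = 5.
Check atomic number: 95 = 41 + 54 + 0 = 95. ✓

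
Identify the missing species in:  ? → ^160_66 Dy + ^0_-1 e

Conserve mass number: A = 160 + 0, so A = 160.
Conserve atomic number: Z = 66 − 1, so Z = 65.
Z = 65 is terbium, so the species is ^160_65 Tb.

Tb-160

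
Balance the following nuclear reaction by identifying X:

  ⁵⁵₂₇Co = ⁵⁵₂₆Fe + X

positron

Conserve mass number: 55 = 55 + A, so A = 0.
Conserve atomic number: 27 = 26 + Z, so Z = 1.
A = 0 and Z = 1 is ⁰₁e — a positron.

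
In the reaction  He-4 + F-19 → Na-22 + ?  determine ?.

Conserve mass number: 4 + 19 = 22 + A, so A = 1.
Conserve atomic number: 2 + 9 = 11 + Z, so Z = 0.
A = 1 and Z = 0 is n — a neutron.

neutron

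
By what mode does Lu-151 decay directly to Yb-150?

ΔA = 150 − 151 = -1; ΔZ = 70 − 71 = -1.
A drops by 1 and Z drops by 1 — a proton was emitted.

proton emission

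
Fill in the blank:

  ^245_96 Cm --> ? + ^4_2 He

Pu-241

Conserve mass number: 245 = A + 4, so A = 241.
Conserve atomic number: 96 = Z + 2, so Z = 94.
Z = 94 is plutonium, so the species is ^241_94 Pu.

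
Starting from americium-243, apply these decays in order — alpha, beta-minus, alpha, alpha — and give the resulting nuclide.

Th-231

Start: (A, Z) = (243, 95).
After α: (239, 93).
After β⁻: (239, 94).
After α: (235, 92).
After α: (231, 90).
Z = 90 is thorium.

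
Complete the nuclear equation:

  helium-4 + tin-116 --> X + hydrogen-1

Conserve mass number: 4 + 116 = A + 1, so A = 119.
Conserve atomic number: 2 + 50 = Z + 1, so Z = 51.
Z = 51 is antimony, so the species is antimony-119.

Sb-119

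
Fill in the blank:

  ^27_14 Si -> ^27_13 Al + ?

positron

Conserve mass number: 27 = 27 + A, so A = 0.
Conserve atomic number: 14 = 13 + Z, so Z = 1.
A = 0 and Z = 1 is ^0_1 e — a positron.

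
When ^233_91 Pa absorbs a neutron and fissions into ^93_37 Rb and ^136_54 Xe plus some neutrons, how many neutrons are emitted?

Conserve mass number: 234 = 93 + 136 + k, so k = 234 − 229 = 5.
Check atomic number: 91 = 37 + 54 + 0 = 91. ✓

5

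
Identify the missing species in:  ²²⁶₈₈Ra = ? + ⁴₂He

Rn-222

Conserve mass number: 226 = A + 4, so A = 222.
Conserve atomic number: 88 = Z + 2, so Z = 86.
Z = 86 is radon, so the species is ²²²₈₆Rn.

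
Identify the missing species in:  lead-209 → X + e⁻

Conserve mass number: 209 = A + 0, so A = 209.
Conserve atomic number: 82 = Z − 1, so Z = 83.
Z = 83 is bismuth, so the species is bismuth-209.

Bi-209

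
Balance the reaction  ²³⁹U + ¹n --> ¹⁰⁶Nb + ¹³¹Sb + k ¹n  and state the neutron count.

3

Conserve mass number: 240 = 106 + 131 + k, so k = 240 − 237 = 3.
Check atomic number: 92 = 41 + 51 + 0 = 92. ✓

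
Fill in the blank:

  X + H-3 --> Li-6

He-3

Conserve mass number: A + 3 = 6, so A = 3.
Conserve atomic number: Z + 1 = 3, so Z = 2.
Z = 2 is helium, so the species is He-3.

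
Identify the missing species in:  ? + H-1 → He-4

Conserve mass number: A + 1 = 4, so A = 3.
Conserve atomic number: Z + 1 = 2, so Z = 1.
A = 3 and Z = 1 is H-3 — a triton.

triton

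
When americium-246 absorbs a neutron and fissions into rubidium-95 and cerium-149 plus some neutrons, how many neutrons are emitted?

Conserve mass number: 247 = 95 + 149 + k, so k = 247 − 244 = 3.
Check atomic number: 95 = 37 + 58 + 0 = 95. ✓

3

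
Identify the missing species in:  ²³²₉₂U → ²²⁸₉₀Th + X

alpha particle

Conserve mass number: 232 = 228 + A, so A = 4.
Conserve atomic number: 92 = 90 + Z, so Z = 2.
A = 4 and Z = 2 is ⁴₂He — an alpha particle.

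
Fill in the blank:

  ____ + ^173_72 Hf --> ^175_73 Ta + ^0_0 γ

Conserve mass number: A + 173 = 175 + 0, so A = 2.
Conserve atomic number: Z + 72 = 73 + 0, so Z = 1.
A = 2 and Z = 1 is ^2_1 H — a deuteron.

deuteron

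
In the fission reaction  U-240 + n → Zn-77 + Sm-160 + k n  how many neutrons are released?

4

Conserve mass number: 241 = 77 + 160 + k, so k = 241 − 237 = 4.
Check atomic number: 92 = 30 + 62 + 0 = 92. ✓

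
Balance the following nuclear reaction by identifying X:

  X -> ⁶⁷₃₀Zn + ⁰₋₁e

Conserve mass number: A = 67 + 0, so A = 67.
Conserve atomic number: Z = 30 − 1, so Z = 29.
Z = 29 is copper, so the species is ⁶⁷₂₉Cu.

Cu-67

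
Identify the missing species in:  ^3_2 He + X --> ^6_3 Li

triton

Conserve mass number: 3 + A = 6, so A = 3.
Conserve atomic number: 2 + Z = 3, so Z = 1.
A = 3 and Z = 1 is ^3_1 H — a triton.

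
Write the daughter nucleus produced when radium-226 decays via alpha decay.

Rn-222

Alpha decay: mass number changes by -4, atomic number by -2.
A: 226 − 4 = 222; Z: 88 − 2 = 86.
Z = 86 is radon, so the daughter is radon-222.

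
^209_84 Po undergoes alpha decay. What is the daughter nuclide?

Pb-205

Alpha decay: mass number changes by -4, atomic number by -2.
A: 209 − 4 = 205; Z: 84 − 2 = 82.
Z = 82 is lead, so the daughter is ^205_82 Pb.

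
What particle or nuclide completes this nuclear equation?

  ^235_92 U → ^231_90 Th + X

alpha particle

Conserve mass number: 235 = 231 + A, so A = 4.
Conserve atomic number: 92 = 90 + Z, so Z = 2.
A = 4 and Z = 2 is ^4_2 He — an alpha particle.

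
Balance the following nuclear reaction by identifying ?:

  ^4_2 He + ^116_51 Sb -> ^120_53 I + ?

Conserve mass number: 4 + 116 = 120 + A, so A = 0.
Conserve atomic number: 2 + 51 = 53 + Z, so Z = 0.
A = 0 and Z = 0 is ^0_0 γ — a gamma ray.

gamma ray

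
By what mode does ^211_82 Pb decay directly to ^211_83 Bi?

beta-minus decay

ΔA = 211 − 211 = 0; ΔZ = 83 − 82 = +1.
A is unchanged and Z rises by 1 — a neutron has become a proton (β⁻ decay).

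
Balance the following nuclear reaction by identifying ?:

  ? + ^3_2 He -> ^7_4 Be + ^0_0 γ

alpha particle

Conserve mass number: A + 3 = 7 + 0, so A = 4.
Conserve atomic number: Z + 2 = 4 + 0, so Z = 2.
A = 4 and Z = 2 is ^4_2 He — an alpha particle.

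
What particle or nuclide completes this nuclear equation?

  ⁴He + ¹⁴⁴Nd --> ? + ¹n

Sm-147

Conserve mass number: 4 + 144 = A + 1, so A = 147.
Conserve atomic number: 2 + 60 = Z + 0, so Z = 62.
Z = 62 is samarium, so the species is ¹⁴⁷Sm.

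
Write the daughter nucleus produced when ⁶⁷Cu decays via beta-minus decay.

Zn-67

Beta-minus decay: mass number changes by +0, atomic number by +1.
A: 67 = 67; Z: 29 + 1 = 30.
Z = 30 is zinc, so the daughter is ⁶⁷Zn.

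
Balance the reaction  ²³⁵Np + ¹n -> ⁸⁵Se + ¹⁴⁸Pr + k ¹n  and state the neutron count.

Conserve mass number: 236 = 85 + 148 + k, so k = 236 − 233 = 3.
Check atomic number: 93 = 34 + 59 + 0 = 93. ✓

3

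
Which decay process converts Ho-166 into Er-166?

beta-minus decay

ΔA = 166 − 166 = 0; ΔZ = 68 − 67 = +1.
A is unchanged and Z rises by 1 — a neutron has become a proton (β⁻ decay).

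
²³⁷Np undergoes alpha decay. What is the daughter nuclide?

Alpha decay: mass number changes by -4, atomic number by -2.
A: 237 − 4 = 233; Z: 93 − 2 = 91.
Z = 91 is protactinium, so the daughter is ²³³Pa.

Pa-233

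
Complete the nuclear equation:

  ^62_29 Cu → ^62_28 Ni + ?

positron

Conserve mass number: 62 = 62 + A, so A = 0.
Conserve atomic number: 29 = 28 + Z, so Z = 1.
A = 0 and Z = 1 is ^0_1 e — a positron.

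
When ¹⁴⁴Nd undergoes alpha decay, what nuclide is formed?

Ce-140

Alpha decay: mass number changes by -4, atomic number by -2.
A: 144 − 4 = 140; Z: 60 − 2 = 58.
Z = 58 is cerium, so the daughter is ¹⁴⁰Ce.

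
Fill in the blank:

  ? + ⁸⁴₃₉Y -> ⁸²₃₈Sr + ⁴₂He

deuteron

Conserve mass number: A + 84 = 82 + 4, so A = 2.
Conserve atomic number: Z + 39 = 38 + 2, so Z = 1.
A = 2 and Z = 1 is ²₁H — a deuteron.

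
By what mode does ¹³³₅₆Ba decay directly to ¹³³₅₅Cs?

beta-plus decay or electron capture

ΔA = 133 − 133 = 0; ΔZ = 55 − 56 = -1.
A is unchanged and Z drops by 1 — a proton has become a neutron (β⁺ emission or electron capture).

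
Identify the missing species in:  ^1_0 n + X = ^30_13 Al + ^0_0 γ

Al-29

Conserve mass number: 1 + A = 30 + 0, so A = 29.
Conserve atomic number: 0 + Z = 13 + 0, so Z = 13.
Z = 13 is aluminium, so the species is ^29_13 Al.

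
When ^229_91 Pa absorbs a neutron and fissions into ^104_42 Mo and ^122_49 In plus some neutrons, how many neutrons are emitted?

Conserve mass number: 230 = 104 + 122 + k, so k = 230 − 226 = 4.
Check atomic number: 91 = 42 + 49 + 0 = 91. ✓

4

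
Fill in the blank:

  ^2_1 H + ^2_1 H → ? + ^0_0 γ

He-4

Conserve mass number: 2 + 2 = A + 0, so A = 4.
Conserve atomic number: 1 + 1 = Z + 0, so Z = 2.
A = 4 and Z = 2 is ^4_2 He — an alpha particle.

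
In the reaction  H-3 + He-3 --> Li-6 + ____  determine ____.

Conserve mass number: 3 + 3 = 6 + A, so A = 0.
Conserve atomic number: 1 + 2 = 3 + Z, so Z = 0.
A = 0 and Z = 0 is γ — a gamma ray.

gamma ray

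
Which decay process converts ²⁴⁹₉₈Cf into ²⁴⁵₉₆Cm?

alpha decay

ΔA = 245 − 249 = -4; ΔZ = 96 − 98 = -2.
A drops by 4 and Z drops by 2 — the signature of alpha emission.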